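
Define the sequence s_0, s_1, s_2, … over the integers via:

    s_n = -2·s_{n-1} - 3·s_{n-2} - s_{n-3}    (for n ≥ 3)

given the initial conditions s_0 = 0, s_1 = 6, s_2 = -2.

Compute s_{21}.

s_3 = -2·-2 + -3·6 + -1·0 = -14
s_4 = -2·-14 + -3·-2 + -1·6 = 28
s_5 = -2·28 + -3·-14 + -1·-2 = -12
s_6 = -2·-12 + -3·28 + -1·-14 = -46
s_7 = -2·-46 + -3·-12 + -1·28 = 100
s_8 = -2·100 + -3·-46 + -1·-12 = -50
s_9 = -2·-50 + -3·100 + -1·-46 = -154
s_10 = -2·-154 + -3·-50 + -1·100 = 358
s_11 = -2·358 + -3·-154 + -1·-50 = -204
s_12 = -2·-204 + -3·358 + -1·-154 = -512
s_13 = -2·-512 + -3·-204 + -1·358 = 1278
s_14 = -2·1278 + -3·-512 + -1·-204 = -816
s_15 = -2·-816 + -3·1278 + -1·-512 = -1690
s_16 = -2·-1690 + -3·-816 + -1·1278 = 4550
s_17 = -2·4550 + -3·-1690 + -1·-816 = -3214
s_18 = -2·-3214 + -3·4550 + -1·-1690 = -5532
s_19 = -2·-5532 + -3·-3214 + -1·4550 = 16156
s_20 = -2·16156 + -3·-5532 + -1·-3214 = -12502
s_21 = -2·-12502 + -3·16156 + -1·-5532 = -17932

-17932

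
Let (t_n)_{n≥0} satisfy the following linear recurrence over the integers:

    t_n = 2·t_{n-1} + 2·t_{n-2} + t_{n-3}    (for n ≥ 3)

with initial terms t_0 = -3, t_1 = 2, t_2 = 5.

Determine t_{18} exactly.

71372525

t_3 = 2·5 + 2·2 + 1·-3 = 11
t_4 = 2·11 + 2·5 + 1·2 = 34
t_5 = 2·34 + 2·11 + 1·5 = 95
t_6 = 2·95 + 2·34 + 1·11 = 269
t_7 = 2·269 + 2·95 + 1·34 = 762
t_8 = 2·762 + 2·269 + 1·95 = 2157
t_9 = 2·2157 + 2·762 + 1·269 = 6107
t_10 = 2·6107 + 2·2157 + 1·762 = 17290
t_11 = 2·17290 + 2·6107 + 1·2157 = 48951
t_12 = 2·48951 + 2·17290 + 1·6107 = 138589
t_13 = 2·138589 + 2·48951 + 1·17290 = 392370
t_14 = 2·392370 + 2·138589 + 1·48951 = 1110869
t_15 = 2·1110869 + 2·392370 + 1·138589 = 3145067
t_16 = 2·3145067 + 2·1110869 + 1·392370 = 8904242
t_17 = 2·8904242 + 2·3145067 + 1·1110869 = 25209487
t_18 = 2·25209487 + 2·8904242 + 1·3145067 = 71372525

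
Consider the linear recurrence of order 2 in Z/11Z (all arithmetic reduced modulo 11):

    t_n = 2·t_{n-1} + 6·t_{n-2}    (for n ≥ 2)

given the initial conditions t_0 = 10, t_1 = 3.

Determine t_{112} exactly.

t_2 = 2·3 + 6·10 = 0
t_3 = 2·0 + 6·3 = 7
t_4 = 2·7 + 6·0 = 3
t_5 = 2·3 + 6·7 = 4
t_6 = 2·4 + 6·3 = 4
t_7 = 2·4 + 6·4 = 10
t_8 = 2·10 + 6·4 = 0
t_9 = 2·0 + 6·10 = 5
t_10 = 2·5 + 6·0 = 10
t_11 = 2·10 + 6·5 = 6
t_12 = 2·6 + 6·10 = 6
t_13 = 2·6 + 6·6 = 4
t_14 = 2·4 + 6·6 = 0
t_15 = 2·0 + 6·4 = 2
t_16 = 2·2 + 6·0 = 4
t_17 = 2·4 + 6·2 = 9
t_18 = 2·9 + 6·4 = 9
t_19 = 2·9 + 6·9 = 6
t_20 = 2·6 + 6·9 = 0
t_21 = 2·0 + 6·6 = 3
t_22 = 2·3 + 6·0 = 6
t_23 = 2·6 + 6·3 = 8
t_24 = 2·8 + 6·6 = 8
t_25 = 2·8 + 6·8 = 9
t_26 = 2·9 + 6·8 = 0
t_27 = 2·0 + 6·9 = 10
t_28 = 2·10 + 6·0 = 9
t_29 = 2·9 + 6·10 = 1
t_30 = 2·1 + 6·9 = 1
t_31 = 2·1 + 6·1 = 8
t_32 = 2·8 + 6·1 = 0
t_33 = 2·0 + 6·8 = 4
t_34 = 2·4 + 6·0 = 8
t_35 = 2·8 + 6·4 = 7
t_36 = 2·7 + 6·8 = 7
t_37 = 2·7 + 6·7 = 1
t_38 = 2·1 + 6·7 = 0
t_39 = 2·0 + 6·1 = 6
t_40 = 2·6 + 6·0 = 1
t_41 = 2·1 + 6·6 = 5
t_42 = 2·5 + 6·1 = 5
t_43 = 2·5 + 6·5 = 7
t_44 = 2·7 + 6·5 = 0
t_45 = 2·0 + 6·7 = 9
t_46 = 2·9 + 6·0 = 7
t_47 = 2·7 + 6·9 = 2
t_48 = 2·2 + 6·7 = 2
t_49 = 2·2 + 6·2 = 5
t_50 = 2·5 + 6·2 = 0
t_51 = 2·0 + 6·5 = 8
t_52 = 2·8 + 6·0 = 5
t_53 = 2·5 + 6·8 = 3
t_54 = 2·3 + 6·5 = 3
t_55 = 2·3 + 6·3 = 2
t_56 = 2·2 + 6·3 = 0
t_57 = 2·0 + 6·2 = 1
t_58 = 2·1 + 6·0 = 2
t_59 = 2·2 + 6·1 = 10
t_60 = 2·10 + 6·2 = 10
t_61 = 2·10 + 6·10 = 3
t_62 = 2·3 + 6·10 = 0
t_63 = 2·0 + 6·3 = 7
t_64 = 2·7 + 6·0 = 3
t_65 = 2·3 + 6·7 = 4
t_66 = 2·4 + 6·3 = 4
t_67 = 2·4 + 6·4 = 10
t_68 = 2·10 + 6·4 = 0
t_69 = 2·0 + 6·10 = 5
t_70 = 2·5 + 6·0 = 10
t_71 = 2·10 + 6·5 = 6
t_72 = 2·6 + 6·10 = 6
t_73 = 2·6 + 6·6 = 4
t_74 = 2·4 + 6·6 = 0
t_75 = 2·0 + 6·4 = 2
t_76 = 2·2 + 6·0 = 4
t_77 = 2·4 + 6·2 = 9
t_78 = 2·9 + 6·4 = 9
t_79 = 2·9 + 6·9 = 6
t_80 = 2·6 + 6·9 = 0
t_81 = 2·0 + 6·6 = 3
t_82 = 2·3 + 6·0 = 6
t_83 = 2·6 + 6·3 = 8
t_84 = 2·8 + 6·6 = 8
t_85 = 2·8 + 6·8 = 9
t_86 = 2·9 + 6·8 = 0
t_87 = 2·0 + 6·9 = 10
t_88 = 2·10 + 6·0 = 9
t_89 = 2·9 + 6·10 = 1
t_90 = 2·1 + 6·9 = 1
t_91 = 2·1 + 6·1 = 8
t_92 = 2·8 + 6·1 = 0
t_93 = 2·0 + 6·8 = 4
t_94 = 2·4 + 6·0 = 8
t_95 = 2·8 + 6·4 = 7
t_96 = 2·7 + 6·8 = 7
t_97 = 2·7 + 6·7 = 1
t_98 = 2·1 + 6·7 = 0
t_99 = 2·0 + 6·1 = 6
t_100 = 2·6 + 6·0 = 1
t_101 = 2·1 + 6·6 = 5
t_102 = 2·5 + 6·1 = 5
t_103 = 2·5 + 6·5 = 7
t_104 = 2·7 + 6·5 = 0
t_105 = 2·0 + 6·7 = 9
t_106 = 2·9 + 6·0 = 7
t_107 = 2·7 + 6·9 = 2
t_108 = 2·2 + 6·7 = 2
t_109 = 2·2 + 6·2 = 5
t_110 = 2·5 + 6·2 = 0
t_111 = 2·0 + 6·5 = 8
t_112 = 2·8 + 6·0 = 5

5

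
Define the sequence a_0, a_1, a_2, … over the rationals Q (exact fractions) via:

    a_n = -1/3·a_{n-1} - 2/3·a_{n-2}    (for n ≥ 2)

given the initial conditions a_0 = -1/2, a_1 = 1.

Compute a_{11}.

730/19683

a_2 = -1/3·1 + -2/3·-1/2 = 0
a_3 = -1/3·0 + -2/3·1 = -2/3
a_4 = -1/3·-2/3 + -2/3·0 = 2/9
a_5 = -1/3·2/9 + -2/3·-2/3 = 10/27
a_6 = -1/3·10/27 + -2/3·2/9 = -22/81
a_7 = -1/3·-22/81 + -2/3·10/27 = -38/243
a_8 = -1/3·-38/243 + -2/3·-22/81 = 170/729
a_9 = -1/3·170/729 + -2/3·-38/243 = 58/2187
a_10 = -1/3·58/2187 + -2/3·170/729 = -1078/6561
a_11 = -1/3·-1078/6561 + -2/3·58/2187 = 730/19683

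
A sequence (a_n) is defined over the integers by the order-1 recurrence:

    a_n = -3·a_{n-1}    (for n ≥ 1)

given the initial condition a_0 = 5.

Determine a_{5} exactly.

a_1 = -3·5 = -15
a_2 = -3·-15 = 45
a_3 = -3·45 = -135
a_4 = -3·-135 = 405
a_5 = -3·405 = -1215

-1215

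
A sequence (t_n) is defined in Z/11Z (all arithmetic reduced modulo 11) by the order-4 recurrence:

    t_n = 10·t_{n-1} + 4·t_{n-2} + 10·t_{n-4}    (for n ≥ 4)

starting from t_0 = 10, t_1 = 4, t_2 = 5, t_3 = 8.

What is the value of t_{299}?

t_4 = 10·8 + 4·5 + 0·4 + 10·10 = 2
t_5 = 10·2 + 4·8 + 0·5 + 10·4 = 4
t_6 = 10·4 + 4·2 + 0·8 + 10·5 = 10
t_7 = 10·10 + 4·4 + 0·2 + 10·8 = 9
t_8 = 10·9 + 4·10 + 0·4 + 10·2 = 7
t_9 = 10·7 + 4·9 + 0·10 + 10·4 = 3
Continuing the recurrence:
  t_10 = 4;  t_11 = 10;  t_12 = 10;  t_13 = 5;  t_14 = 9;  t_15 = 1
  t_16 = 3;  t_17 = 7;  t_18 = 7;  t_19 = 9;  t_20 = 5;  t_21 = 2
  t_22 = 0;  t_23 = 10;  t_24 = 7;  t_25 = 9;  t_26 = 8;  t_27 = 7
  t_28 = 7;  t_29 = 1;  t_30 = 8;  t_31 = 0;  t_32 = 3;  t_33 = 7
  t_34 = 8;  t_35 = 9;  t_36 = 9;  t_37 = 9;  t_38 = 8;  t_39 = 8
  t_40 = 4;  t_41 = 8;  t_42 = 0;  t_43 = 2;  t_44 = 5;  t_45 = 6
  t_46 = 3;  t_47 = 8;  t_48 = 10;  t_49 = 5;  t_50 = 10;  t_51 = 2
  t_52 = 6;  t_53 = 8;  t_54 = 6;  t_55 = 2;  t_56 = 5;  t_57 = 6
  t_58 = 8;  t_59 = 3;  t_60 = 2;  t_61 = 4;  t_62 = 7;  t_63 = 6
  t_64 = 9;  t_65 = 0;  t_66 = 7;  t_67 = 9;  t_68 = 10;  t_69 = 4
  t_70 = 7;  t_71 = 0;  t_72 = 7;  t_73 = 0;  t_74 = 10;  t_75 = 1
  t_76 = 10;  t_77 = 5;  t_78 = 3;  t_79 = 5;  t_80 = 8;  t_81 = 7
  t_82 = 0;  t_83 = 1;  t_84 = 2;  t_85 = 6;  t_86 = 2;  t_87 = 10
  t_88 = 7;  t_89 = 5;  t_90 = 10;  t_91 = 0;  t_92 = 0;  t_93 = 6
  t_94 = 6;  t_95 = 7;  t_96 = 6;  t_97 = 5;  t_98 = 2;  t_99 = 0
  t_100 = 2;  t_101 = 4;  t_102 = 2;  t_103 = 3;  t_104 = 3;  t_105 = 5
  t_106 = 5;  t_107 = 1;  t_108 = 5;  t_109 = 5;  t_110 = 10;  t_111 = 9
  t_112 = 4;  t_113 = 5;  t_114 = 1;  t_115 = 10;  t_116 = 1;  t_117 = 1
  t_118 = 2;  t_119 = 3;  t_120 = 4;  t_121 = 7;  t_122 = 7;  t_123 = 7
  t_124 = 6;  t_125 = 4;  t_126 = 2;  t_127 = 7;  t_128 = 6;  t_129 = 7
  t_130 = 4;  t_131 = 6;  t_132 = 4;  t_133 = 2;  t_134 = 10;  t_135 = 3
  t_136 = 0;  t_137 = 10;  t_138 = 2;  t_139 = 2;  t_140 = 6;  t_141 = 3
  t_142 = 8;  t_143 = 2;  t_144 = 2;  t_145 = 3;  t_146 = 8;  t_147 = 2
  t_148 = 6;  t_149 = 10;  t_150 = 6;  t_151 = 10;  t_152 = 8;  t_153 = 0
  t_154 = 4;  t_155 = 8;  t_156 = 0;  t_157 = 10;  t_158 = 8;  t_159 = 2
  t_160 = 8;  t_161 = 1;  t_162 = 1;  t_163 = 1;  t_164 = 6;  t_165 = 8
  t_166 = 4;  t_167 = 5;  t_168 = 5;  t_169 = 7;  t_170 = 9;  t_171 = 3
  t_172 = 6;  t_173 = 10;  t_174 = 5;  t_175 = 10;  t_176 = 4;  t_177 = 4
  t_178 = 7;  t_179 = 10;  t_180 = 3;  t_181 = 0;  t_182 = 5;  t_183 = 7
  t_184 = 10;  t_185 = 7;  t_186 = 6;  t_187 = 4;  t_188 = 10;  t_189 = 10
  t_190 = 2;  t_191 = 1;  t_192 = 8;  t_193 = 8;  t_194 = 0;  t_195 = 9
  t_196 = 5;  t_197 = 1;  t_198 = 8;  t_199 = 9;  t_200 = 7;  t_201 = 6
  t_202 = 3;  t_203 = 1;  t_204 = 4;  t_205 = 5;  t_206 = 8;  t_207 = 0
  t_208 = 6;  t_209 = 0;  t_210 = 5;  t_211 = 6;  t_212 = 8;  t_213 = 5
  t_214 = 0;  t_215 = 3;  t_216 = 0;  t_217 = 7;  t_218 = 4;  t_219 = 10
  t_220 = 6;  t_221 = 5;  t_222 = 4;  t_223 = 6;  t_224 = 4;  t_225 = 4
  t_226 = 8;  t_227 = 2;  t_228 = 4;  t_229 = 0;  t_230 = 8;  t_231 = 1
  t_232 = 5;  t_233 = 10;  t_234 = 2;  t_235 = 4;  t_236 = 10;  t_237 = 7
  t_238 = 9;  t_239 = 4;  t_240 = 0;  t_241 = 9;  t_242 = 4;  t_243 = 6
  t_244 = 10;  t_245 = 5;  t_246 = 9;  t_247 = 5;  t_248 = 10;  t_249 = 5
  t_250 = 4;  t_251 = 0;  t_252 = 6;  t_253 = 0;  t_254 = 9;  t_255 = 2
  t_256 = 6;  t_257 = 2;  t_258 = 2;  t_259 = 4;  t_260 = 9;  t_261 = 5
  t_262 = 7;  t_263 = 9;  t_264 = 10;  t_265 = 10;  t_266 = 1;  t_267 = 8
  t_268 = 8;  t_269 = 3;  t_270 = 6;  t_271 = 9;  t_272 = 7;  t_273 = 4
  t_274 = 7;  t_275 = 0;  t_276 = 10;  t_277 = 8;  t_278 = 3;  t_279 = 7
  t_280 = 6;  t_281 = 3;  t_282 = 7;  t_283 = 9;  t_284 = 2;  t_285 = 9
  t_286 = 3;  t_287 = 2;  t_288 = 8;  t_289 = 2;  t_290 = 5;  t_291 = 1
  t_292 = 0;  t_293 = 2;  t_294 = 4;  t_295 = 3;  t_296 = 2;  t_297 = 8
t_298 = 10·8 + 4·2 + 0·3 + 10·4 = 7
t_299 = 10·7 + 4·8 + 0·2 + 10·3 = 0

0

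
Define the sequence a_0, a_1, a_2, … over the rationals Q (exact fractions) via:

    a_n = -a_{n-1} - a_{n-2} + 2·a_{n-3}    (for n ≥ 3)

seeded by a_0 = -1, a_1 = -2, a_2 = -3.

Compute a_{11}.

15

a_3 = -1·-3 + -1·-2 + 2·-1 = 3
a_4 = -1·3 + -1·-3 + 2·-2 = -4
a_5 = -1·-4 + -1·3 + 2·-3 = -5
a_6 = -1·-5 + -1·-4 + 2·3 = 15
a_7 = -1·15 + -1·-5 + 2·-4 = -18
a_8 = -1·-18 + -1·15 + 2·-5 = -7
a_9 = -1·-7 + -1·-18 + 2·15 = 55
a_10 = -1·55 + -1·-7 + 2·-18 = -84
a_11 = -1·-84 + -1·55 + 2·-7 = 15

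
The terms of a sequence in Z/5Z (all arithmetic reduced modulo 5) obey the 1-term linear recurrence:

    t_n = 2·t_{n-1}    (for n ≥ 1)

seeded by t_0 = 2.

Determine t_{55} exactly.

1

t_1 = 2·2 = 4
t_2 = 2·4 = 3
t_3 = 2·3 = 1
t_4 = 2·1 = 2
(t_4) = (2) = (t_0), so the sequence has period 4.
55 ≡ 3 (mod 4), hence t_55 = t_3 = 1.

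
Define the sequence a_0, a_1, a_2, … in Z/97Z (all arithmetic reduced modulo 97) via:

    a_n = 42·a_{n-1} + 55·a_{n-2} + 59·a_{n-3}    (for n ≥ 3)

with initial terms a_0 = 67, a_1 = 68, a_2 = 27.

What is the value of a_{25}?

62

a_3 = 42·27 + 55·68 + 59·67 = 0
a_4 = 42·0 + 55·27 + 59·68 = 65
a_5 = 42·65 + 55·0 + 59·27 = 55
a_6 = 42·55 + 55·65 + 59·0 = 65
a_7 = 42·65 + 55·55 + 59·65 = 84
a_8 = 42·84 + 55·65 + 59·55 = 66
a_9 = 42·66 + 55·84 + 59·65 = 72
a_10 = 42·72 + 55·66 + 59·84 = 67
a_11 = 42·67 + 55·72 + 59·66 = 95
a_12 = 42·95 + 55·67 + 59·72 = 89
a_13 = 42·89 + 55·95 + 59·67 = 15
a_14 = 42·15 + 55·89 + 59·95 = 72
a_15 = 42·72 + 55·15 + 59·89 = 79
a_16 = 42·79 + 55·72 + 59·15 = 15
a_17 = 42·15 + 55·79 + 59·72 = 8
a_18 = 42·8 + 55·15 + 59·79 = 2
a_19 = 42·2 + 55·8 + 59·15 = 51
a_20 = 42·51 + 55·2 + 59·8 = 8
a_21 = 42·8 + 55·51 + 59·2 = 58
a_22 = 42·58 + 55·8 + 59·51 = 65
a_23 = 42·65 + 55·58 + 59·8 = 87
a_24 = 42·87 + 55·65 + 59·58 = 78
a_25 = 42·78 + 55·87 + 59·65 = 62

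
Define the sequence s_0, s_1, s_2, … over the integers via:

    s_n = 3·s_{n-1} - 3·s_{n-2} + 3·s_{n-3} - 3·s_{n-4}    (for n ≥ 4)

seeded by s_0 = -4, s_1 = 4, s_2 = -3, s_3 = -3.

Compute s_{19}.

s_4 = 3·-3 + -3·-3 + 3·4 + -3·-4 = 24
s_5 = 3·24 + -3·-3 + 3·-3 + -3·4 = 60
s_6 = 3·60 + -3·24 + 3·-3 + -3·-3 = 108
s_7 = 3·108 + -3·60 + 3·24 + -3·-3 = 225
s_8 = 3·225 + -3·108 + 3·60 + -3·24 = 459
s_9 = 3·459 + -3·225 + 3·108 + -3·60 = 846
s_10 = 3·846 + -3·459 + 3·225 + -3·108 = 1512
s_11 = 3·1512 + -3·846 + 3·459 + -3·225 = 2700
s_12 = 3·2700 + -3·1512 + 3·846 + -3·459 = 4725
s_13 = 3·4725 + -3·2700 + 3·1512 + -3·846 = 8073
s_14 = 3·8073 + -3·4725 + 3·2700 + -3·1512 = 13608
s_15 = 3·13608 + -3·8073 + 3·4725 + -3·2700 = 22680
s_16 = 3·22680 + -3·13608 + 3·8073 + -3·4725 = 37260
s_17 = 3·37260 + -3·22680 + 3·13608 + -3·8073 = 60345
s_18 = 3·60345 + -3·37260 + 3·22680 + -3·13608 = 96471
s_19 = 3·96471 + -3·60345 + 3·37260 + -3·22680 = 152118

152118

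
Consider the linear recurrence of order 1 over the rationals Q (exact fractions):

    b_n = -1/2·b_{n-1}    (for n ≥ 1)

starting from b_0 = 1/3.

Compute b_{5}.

-1/96

b_1 = -1/2·1/3 = -1/6
b_2 = -1/2·-1/6 = 1/12
b_3 = -1/2·1/12 = -1/24
b_4 = -1/2·-1/24 = 1/48
b_5 = -1/2·1/48 = -1/96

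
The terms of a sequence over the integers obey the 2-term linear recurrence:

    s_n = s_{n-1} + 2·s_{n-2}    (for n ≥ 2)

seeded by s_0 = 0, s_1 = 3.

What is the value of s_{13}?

s_2 = 1·3 + 2·0 = 3
s_3 = 1·3 + 2·3 = 9
s_4 = 1·9 + 2·3 = 15
s_5 = 1·15 + 2·9 = 33
s_6 = 1·33 + 2·15 = 63
s_7 = 1·63 + 2·33 = 129
s_8 = 1·129 + 2·63 = 255
s_9 = 1·255 + 2·129 = 513
s_10 = 1·513 + 2·255 = 1023
s_11 = 1·1023 + 2·513 = 2049
s_12 = 1·2049 + 2·1023 = 4095
s_13 = 1·4095 + 2·2049 = 8193

8193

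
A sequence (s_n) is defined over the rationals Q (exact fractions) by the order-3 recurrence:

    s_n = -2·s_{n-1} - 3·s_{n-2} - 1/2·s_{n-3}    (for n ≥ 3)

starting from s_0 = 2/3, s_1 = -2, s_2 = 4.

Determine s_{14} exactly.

s_3 = -2·4 + -3·-2 + -1/2·2/3 = -7/3
s_4 = -2·-7/3 + -3·4 + -1/2·-2 = -19/3
s_5 = -2·-19/3 + -3·-7/3 + -1/2·4 = 53/3
s_6 = -2·53/3 + -3·-19/3 + -1/2·-7/3 = -91/6
s_7 = -2·-91/6 + -3·53/3 + -1/2·-19/3 = -39/2
s_8 = -2·-39/2 + -3·-91/6 + -1/2·53/3 = 227/3
s_9 = -2·227/3 + -3·-39/2 + -1/2·-91/6 = -341/4
s_10 = -2·-341/4 + -3·227/3 + -1/2·-39/2 = -187/4
s_11 = -2·-187/4 + -3·-341/4 + -1/2·227/3 = 3737/12
s_12 = -2·3737/12 + -3·-187/4 + -1/2·-341/4 = -10559/24
s_13 = -2·-10559/24 + -3·3737/12 + -1/2·-187/4 = -743/24
s_14 = -2·-743/24 + -3·-10559/24 + -1/2·3737/12 = 14713/12

14713/12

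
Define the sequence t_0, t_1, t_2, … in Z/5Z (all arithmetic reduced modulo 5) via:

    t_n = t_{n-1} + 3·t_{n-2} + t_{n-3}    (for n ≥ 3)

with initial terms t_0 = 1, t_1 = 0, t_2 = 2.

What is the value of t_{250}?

t_3 = 1·2 + 3·0 + 1·1 = 3
t_4 = 1·3 + 3·2 + 1·0 = 4
t_5 = 1·4 + 3·3 + 1·2 = 0
t_6 = 1·0 + 3·4 + 1·3 = 0
t_7 = 1·0 + 3·0 + 1·4 = 4
t_8 = 1·4 + 3·0 + 1·0 = 4
t_9 = 1·4 + 3·4 + 1·0 = 1
t_10 = 1·1 + 3·4 + 1·4 = 2
t_11 = 1·2 + 3·1 + 1·4 = 4
t_12 = 1·4 + 3·2 + 1·1 = 1
t_13 = 1·1 + 3·4 + 1·2 = 0
t_14 = 1·0 + 3·1 + 1·4 = 2
(t_12, t_13, t_14) = (1, 0, 2) = (t_0, t_1, t_2), so the sequence has period 12.
250 ≡ 10 (mod 12), hence t_250 = t_10 = 2.

2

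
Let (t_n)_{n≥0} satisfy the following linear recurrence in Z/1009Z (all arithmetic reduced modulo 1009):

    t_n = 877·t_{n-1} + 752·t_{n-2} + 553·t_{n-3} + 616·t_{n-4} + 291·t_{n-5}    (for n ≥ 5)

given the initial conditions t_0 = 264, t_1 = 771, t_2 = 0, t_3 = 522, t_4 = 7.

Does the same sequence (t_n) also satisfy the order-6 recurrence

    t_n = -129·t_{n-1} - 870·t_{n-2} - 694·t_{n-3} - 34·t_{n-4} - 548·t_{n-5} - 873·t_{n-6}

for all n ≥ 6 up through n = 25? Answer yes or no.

Terms t_0..t_25: 264, 771, 0, 522, 7, 974, 249, 868, 668, 650, 469, 933, 889, 588, 785, 637, 812, 126, 647, 590, 524, 887, 191, 71, 264, 708
n=6: candidate gives 249, actual t_6 = 249 ✓
n=7: candidate gives 868, actual t_7 = 868 ✓
n=8: candidate gives 668, actual t_8 = 668 ✓
n=9: candidate gives 650, actual t_9 = 650 ✓
n=10: candidate gives 469, actual t_10 = 469 ✓
n=11: candidate gives 933, actual t_11 = 933 ✓
n=12: candidate gives 889, actual t_12 = 889 ✓
n=13: candidate gives 588, actual t_13 = 588 ✓
n=14: candidate gives 785, actual t_14 = 785 ✓
n=15: candidate gives 637, actual t_15 = 637 ✓
n=16: candidate gives 812, actual t_16 = 812 ✓
n=17: candidate gives 126, actual t_17 = 126 ✓
n=18: candidate gives 647, actual t_18 = 647 ✓
n=19: candidate gives 590, actual t_19 = 590 ✓
n=20: candidate gives 524, actual t_20 = 524 ✓
n=21: candidate gives 887, actual t_21 = 887 ✓
n=22: candidate gives 191, actual t_22 = 191 ✓
n=23: candidate gives 71, actual t_23 = 71 ✓
n=24: candidate gives 264, actual t_24 = 264 ✓
n=25: candidate gives 708, actual t_25 = 708 ✓

yes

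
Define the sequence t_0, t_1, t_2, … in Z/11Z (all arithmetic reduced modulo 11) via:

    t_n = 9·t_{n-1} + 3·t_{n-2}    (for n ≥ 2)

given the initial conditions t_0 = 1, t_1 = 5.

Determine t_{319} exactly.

t_2 = 9·5 + 3·1 = 4
t_3 = 9·4 + 3·5 = 7
t_4 = 9·7 + 3·4 = 9
t_5 = 9·9 + 3·7 = 3
t_6 = 9·3 + 3·9 = 10
t_7 = 9·10 + 3·3 = 0
t_8 = 9·0 + 3·10 = 8
t_9 = 9·8 + 3·0 = 6
t_10 = 9·6 + 3·8 = 1
t_11 = 9·1 + 3·6 = 5
(t_10, t_11) = (1, 5) = (t_0, t_1), so the sequence has period 10.
319 ≡ 9 (mod 10), hence t_319 = t_9 = 6.

6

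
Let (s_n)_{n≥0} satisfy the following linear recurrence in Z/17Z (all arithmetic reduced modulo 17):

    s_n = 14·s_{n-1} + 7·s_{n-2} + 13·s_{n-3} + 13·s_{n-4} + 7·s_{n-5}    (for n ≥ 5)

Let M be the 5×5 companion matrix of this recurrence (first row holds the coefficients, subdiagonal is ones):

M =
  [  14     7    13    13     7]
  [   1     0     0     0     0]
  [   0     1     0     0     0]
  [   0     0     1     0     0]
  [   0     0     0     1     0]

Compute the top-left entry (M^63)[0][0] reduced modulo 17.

2

(M^63)[0][0] is the top entry after applying M 63 times to the unit state (1, 0, 0, 0, 0). Equivalently it is h_{67} for the auxiliary sequence (h_n) obeying the same recurrence with h_4 = 1 and h_i = 0 for 0 ≤ i < 4:
h_5 = 14·1 + 7·0 + 13·0 + 13·0 + 7·0 = 14
h_6 = 14·14 + 7·1 + 13·0 + 13·0 + 7·0 = 16
h_7 = 14·16 + 7·14 + 13·1 + 13·0 + 7·0 = 12
h_8 = 14·12 + 7·16 + 13·14 + 13·1 + 7·0 = 16
h_9 = 14·16 + 7·12 + 13·16 + 13·14 + 7·1 = 8
h_10 = 14·8 + 7·16 + 13·12 + 13·16 + 7·14 = 6
h_11 = 14·6 + 7·8 + 13·16 + 13·12 + 7·16 = 4
h_12 = 14·4 + 7·6 + 13·8 + 13·16 + 7·12 = 1
h_13 = 14·1 + 7·4 + 13·6 + 13·8 + 7·16 = 13
h_14 = 14·13 + 7·1 + 13·4 + 13·6 + 7·8 = 1
h_15 = 14·1 + 7·13 + 13·1 + 13·4 + 7·6 = 8
h_16 = 14·8 + 7·1 + 13·13 + 13·1 + 7·4 = 6
h_17 = 14·6 + 7·8 + 13·1 + 13·13 + 7·1 = 6
h_18 = 14·6 + 7·6 + 13·8 + 13·1 + 7·13 = 11
h_19 = 14·11 + 7·6 + 13·6 + 13·8 + 7·1 = 11
h_20 = 14·11 + 7·11 + 13·6 + 13·6 + 7·8 = 1
h_21 = 14·1 + 7·11 + 13·11 + 13·6 + 7·6 = 14
h_22 = 14·14 + 7·1 + 13·11 + 13·11 + 7·6 = 4
h_23 = 14·4 + 7·14 + 13·1 + 13·11 + 7·11 = 13
h_24 = 14·13 + 7·4 + 13·14 + 13·1 + 7·11 = 6
h_25 = 14·6 + 7·13 + 13·4 + 13·14 + 7·1 = 8
h_26 = 14·8 + 7·6 + 13·13 + 13·4 + 7·14 = 14
h_27 = 14·14 + 7·8 + 13·6 + 13·13 + 7·4 = 0
h_28 = 14·0 + 7·14 + 13·8 + 13·6 + 7·13 = 14
h_29 = 14·14 + 7·0 + 13·14 + 13·8 + 7·6 = 14
h_30 = 14·14 + 7·14 + 13·0 + 13·14 + 7·8 = 5
h_31 = 14·5 + 7·14 + 13·14 + 13·0 + 7·14 = 6
h_32 = 14·6 + 7·5 + 13·14 + 13·14 + 7·0 = 7
h_33 = 14·7 + 7·6 + 13·5 + 13·14 + 7·14 = 9
h_34 = 14·9 + 7·7 + 13·6 + 13·5 + 7·14 = 8
h_35 = 14·8 + 7·9 + 13·7 + 13·6 + 7·5 = 5
h_36 = 14·5 + 7·8 + 13·9 + 13·7 + 7·6 = 2
h_37 = 14·2 + 7·5 + 13·8 + 13·9 + 7·7 = 10
h_38 = 14·10 + 7·2 + 13·5 + 13·8 + 7·9 = 12
h_39 = 14·12 + 7·10 + 13·2 + 13·5 + 7·8 = 11
h_40 = 14·11 + 7·12 + 13·10 + 13·2 + 7·5 = 4
h_41 = 14·4 + 7·11 + 13·12 + 13·10 + 7·2 = 8
h_42 = 14·8 + 7·4 + 13·11 + 13·12 + 7·10 = 16
h_43 = 14·16 + 7·8 + 13·4 + 13·11 + 7·12 = 15
h_44 = 14·15 + 7·16 + 13·8 + 13·4 + 7·11 = 11
h_45 = 14·11 + 7·15 + 13·16 + 13·8 + 7·4 = 4
h_46 = 14·4 + 7·11 + 13·15 + 13·16 + 7·8 = 14
h_47 = 14·14 + 7·4 + 13·11 + 13·15 + 7·16 = 11
h_48 = 14·11 + 7·14 + 13·4 + 13·11 + 7·15 = 8
h_49 = 14·8 + 7·11 + 13·14 + 13·4 + 7·11 = 7
h_50 = 14·7 + 7·8 + 13·11 + 13·14 + 7·4 = 14
h_51 = 14·14 + 7·7 + 13·8 + 13·11 + 7·14 = 12
h_52 = 14·12 + 7·14 + 13·7 + 13·8 + 7·11 = 11
h_53 = 14·11 + 7·12 + 13·14 + 13·7 + 7·8 = 6
h_54 = 14·6 + 7·11 + 13·12 + 13·14 + 7·7 = 4
h_55 = 14·4 + 7·6 + 13·11 + 13·12 + 7·14 = 2
h_56 = 14·2 + 7·4 + 13·6 + 13·11 + 7·12 = 4
h_57 = 14·4 + 7·2 + 13·4 + 13·6 + 7·11 = 5
h_58 = 14·5 + 7·4 + 13·2 + 13·4 + 7·6 = 14
h_59 = 14·14 + 7·5 + 13·4 + 13·2 + 7·4 = 14
h_60 = 14·14 + 7·14 + 13·5 + 13·4 + 7·2 = 0
h_61 = 14·0 + 7·14 + 13·14 + 13·5 + 7·4 = 16
h_62 = 14·16 + 7·0 + 13·14 + 13·14 + 7·5 = 11
h_63 = 14·11 + 7·16 + 13·0 + 13·14 + 7·14 = 2
h_64 = 14·2 + 7·11 + 13·16 + 13·0 + 7·14 = 3
h_65 = 14·3 + 7·2 + 13·11 + 13·16 + 7·0 = 16
h_66 = 14·16 + 7·3 + 13·2 + 13·11 + 7·16 = 16
h_67 = 14·16 + 7·16 + 13·3 + 13·2 + 7·11 = 2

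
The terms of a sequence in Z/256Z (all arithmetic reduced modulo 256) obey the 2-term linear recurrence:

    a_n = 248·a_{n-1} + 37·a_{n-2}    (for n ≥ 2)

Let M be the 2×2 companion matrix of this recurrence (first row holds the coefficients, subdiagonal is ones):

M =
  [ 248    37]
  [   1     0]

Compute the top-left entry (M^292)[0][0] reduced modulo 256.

217

(M^292)[0][0] is the top entry after applying M 292 times to the unit state (1, 0). Equivalently it is h_{293} for the auxiliary sequence (h_n) obeying the same recurrence with h_1 = 1 and h_i = 0 for 0 ≤ i < 1:
h_2 = 248·1 + 37·0 = 248
h_3 = 248·248 + 37·1 = 101
h_4 = 248·101 + 37·248 = 176
h_5 = 248·176 + 37·101 = 25
h_6 = 248·25 + 37·176 = 168
h_7 = 248·168 + 37·25 = 93
h_8 = 248·93 + 37·168 = 96
h_9 = 248·96 + 37·93 = 113
h_10 = 248·113 + 37·96 = 88
h_11 = 248·88 + 37·113 = 149
h_12 = 248·149 + 37·88 = 16
h_13 = 248·16 + 37·149 = 9
h_14 = 248·9 + 37·16 = 8
h_15 = 248·8 + 37·9 = 13
h_16 = 248·13 + 37·8 = 192
h_17 = 248·192 + 37·13 = 225
h_18 = 248·225 + 37·192 = 184
h_19 = 248·184 + 37·225 = 197
h_20 = 248·197 + 37·184 = 112
h_21 = 248·112 + 37·197 = 249
h_22 = 248·249 + 37·112 = 104
h_23 = 248·104 + 37·249 = 189
h_24 = 248·189 + 37·104 = 32
h_25 = 248·32 + 37·189 = 81
h_26 = 248·81 + 37·32 = 24
h_27 = 248·24 + 37·81 = 245
h_28 = 248·245 + 37·24 = 208
h_29 = 248·208 + 37·245 = 233
h_30 = 248·233 + 37·208 = 200
h_31 = 248·200 + 37·233 = 109
h_32 = 248·109 + 37·200 = 128
h_33 = 248·128 + 37·109 = 193
h_34 = 248·193 + 37·128 = 120
h_35 = 248·120 + 37·193 = 37
h_36 = 248·37 + 37·120 = 48
h_37 = 248·48 + 37·37 = 217
h_38 = 248·217 + 37·48 = 40
h_39 = 248·40 + 37·217 = 29
h_40 = 248·29 + 37·40 = 224
h_41 = 248·224 + 37·29 = 49
h_42 = 248·49 + 37·224 = 216
h_43 = 248·216 + 37·49 = 85
h_44 = 248·85 + 37·216 = 144
h_45 = 248·144 + 37·85 = 201
h_46 = 248·201 + 37·144 = 136
h_47 = 248·136 + 37·201 = 205
h_48 = 248·205 + 37·136 = 64
h_49 = 248·64 + 37·205 = 161
h_50 = 248·161 + 37·64 = 56
h_51 = 248·56 + 37·161 = 133
h_52 = 248·133 + 37·56 = 240
h_53 = 248·240 + 37·133 = 185
h_54 = 248·185 + 37·240 = 232
h_55 = 248·232 + 37·185 = 125
h_56 = 248·125 + 37·232 = 160
h_57 = 248·160 + 37·125 = 17
h_58 = 248·17 + 37·160 = 152
h_59 = 248·152 + 37·17 = 181
h_60 = 248·181 + 37·152 = 80
h_61 = 248·80 + 37·181 = 169
h_62 = 248·169 + 37·80 = 72
h_63 = 248·72 + 37·169 = 45
h_64 = 248·45 + 37·72 = 0
h_65 = 248·0 + 37·45 = 129
h_66 = 248·129 + 37·0 = 248
h_67 = 248·248 + 37·129 = 229
h_68 = 248·229 + 37·248 = 176
h_69 = 248·176 + 37·229 = 153
h_70 = 248·153 + 37·176 = 168
h_71 = 248·168 + 37·153 = 221
h_72 = 248·221 + 37·168 = 96
h_73 = 248·96 + 37·221 = 241
h_74 = 248·241 + 37·96 = 88
h_75 = 248·88 + 37·241 = 21
h_76 = 248·21 + 37·88 = 16
h_77 = 248·16 + 37·21 = 137
h_78 = 248·137 + 37·16 = 8
h_79 = 248·8 + 37·137 = 141
h_80 = 248·141 + 37·8 = 192
h_81 = 248·192 + 37·141 = 97
h_82 = 248·97 + 37·192 = 184
h_83 = 248·184 + 37·97 = 69
h_84 = 248·69 + 37·184 = 112
h_85 = 248·112 + 37·69 = 121
h_86 = 248·121 + 37·112 = 104
h_87 = 248·104 + 37·121 = 61
h_88 = 248·61 + 37·104 = 32
h_89 = 248·32 + 37·61 = 209
h_90 = 248·209 + 37·32 = 24
h_91 = 248·24 + 37·209 = 117
h_92 = 248·117 + 37·24 = 208
h_93 = 248·208 + 37·117 = 105
h_94 = 248·105 + 37·208 = 200
h_95 = 248·200 + 37·105 = 237
h_96 = 248·237 + 37·200 = 128
h_97 = 248·128 + 37·237 = 65
h_98 = 248·65 + 37·128 = 120
h_99 = 248·120 + 37·65 = 165
h_100 = 248·165 + 37·120 = 48
h_101 = 248·48 + 37·165 = 89
h_102 = 248·89 + 37·48 = 40
h_103 = 248·40 + 37·89 = 157
h_104 = 248·157 + 37·40 = 224
h_105 = 248·224 + 37·157 = 177
h_106 = 248·177 + 37·224 = 216
h_107 = 248·216 + 37·177 = 213
h_108 = 248·213 + 37·216 = 144
h_109 = 248·144 + 37·213 = 73
h_110 = 248·73 + 37·144 = 136
h_111 = 248·136 + 37·73 = 77
h_112 = 248·77 + 37·136 = 64
h_113 = 248·64 + 37·77 = 33
h_114 = 248·33 + 37·64 = 56
h_115 = 248·56 + 37·33 = 5
h_116 = 248·5 + 37·56 = 240
h_117 = 248·240 + 37·5 = 57
h_118 = 248·57 + 37·240 = 232
h_119 = 248·232 + 37·57 = 253
h_120 = 248·253 + 37·232 = 160
h_121 = 248·160 + 37·253 = 145
h_122 = 248·145 + 37·160 = 152
h_123 = 248·152 + 37·145 = 53
h_124 = 248·53 + 37·152 = 80
h_125 = 248·80 + 37·53 = 41
h_126 = 248·41 + 37·80 = 72
h_127 = 248·72 + 37·41 = 173
h_128 = 248·173 + 37·72 = 0
h_129 = 248·0 + 37·173 = 1
(h_128, h_129) = (0, 1) = (h_0, h_1), so the sequence has period 128.
293 ≡ 37 (mod 128), hence h_293 = h_37 = 217.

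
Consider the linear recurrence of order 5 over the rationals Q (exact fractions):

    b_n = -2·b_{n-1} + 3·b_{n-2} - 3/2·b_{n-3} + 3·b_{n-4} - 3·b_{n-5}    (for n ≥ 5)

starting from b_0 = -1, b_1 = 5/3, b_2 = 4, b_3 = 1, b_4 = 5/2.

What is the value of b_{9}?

b_5 = -2·5/2 + 3·1 + -3/2·4 + 3·5/3 + -3·-1 = 0
b_6 = -2·0 + 3·5/2 + -3/2·1 + 3·4 + -3·5/3 = 13
b_7 = -2·13 + 3·0 + -3/2·5/2 + 3·1 + -3·4 = -155/4
b_8 = -2·-155/4 + 3·13 + -3/2·0 + 3·5/2 + -3·1 = 121
b_9 = -2·121 + 3·-155/4 + -3/2·13 + 3·0 + -3·5/2 = -1541/4

-1541/4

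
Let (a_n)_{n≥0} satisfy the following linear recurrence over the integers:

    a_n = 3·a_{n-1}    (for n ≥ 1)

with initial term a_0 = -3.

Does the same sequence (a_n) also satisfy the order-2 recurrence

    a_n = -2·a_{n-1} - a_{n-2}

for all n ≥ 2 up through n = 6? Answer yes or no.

Terms a_0..a_6: -3, -9, -27, -81, -243, -729, -2187
n=2: candidate gives 21, actual a_2 = -27 ✗

no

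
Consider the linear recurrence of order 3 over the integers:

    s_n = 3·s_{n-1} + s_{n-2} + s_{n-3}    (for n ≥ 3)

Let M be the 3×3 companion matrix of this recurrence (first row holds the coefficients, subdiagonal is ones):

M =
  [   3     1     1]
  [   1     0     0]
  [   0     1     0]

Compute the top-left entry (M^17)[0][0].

(M^17)[0][0] is the top entry after applying M 17 times to the unit state (1, 0, 0). Equivalently it is h_{19} for the auxiliary sequence (h_n) obeying the same recurrence with h_2 = 1 and h_i = 0 for 0 ≤ i < 2:
h_3 = 3·1 + 1·0 + 1·0 = 3
h_4 = 3·3 + 1·1 + 1·0 = 10
h_5 = 3·10 + 1·3 + 1·1 = 34
h_6 = 3·34 + 1·10 + 1·3 = 115
h_7 = 3·115 + 1·34 + 1·10 = 389
h_8 = 3·389 + 1·115 + 1·34 = 1316
h_9 = 3·1316 + 1·389 + 1·115 = 4452
h_10 = 3·4452 + 1·1316 + 1·389 = 15061
h_11 = 3·15061 + 1·4452 + 1·1316 = 50951
h_12 = 3·50951 + 1·15061 + 1·4452 = 172366
h_13 = 3·172366 + 1·50951 + 1·15061 = 583110
h_14 = 3·583110 + 1·172366 + 1·50951 = 1972647
h_15 = 3·1972647 + 1·583110 + 1·172366 = 6673417
h_16 = 3·6673417 + 1·1972647 + 1·583110 = 22576008
h_17 = 3·22576008 + 1·6673417 + 1·1972647 = 76374088
h_18 = 3·76374088 + 1·22576008 + 1·6673417 = 258371689
h_19 = 3·258371689 + 1·76374088 + 1·22576008 = 874065163

874065163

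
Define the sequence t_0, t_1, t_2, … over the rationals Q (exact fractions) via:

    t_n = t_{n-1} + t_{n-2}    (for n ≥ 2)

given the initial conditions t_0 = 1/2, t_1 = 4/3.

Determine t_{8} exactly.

t_2 = 1·4/3 + 1·1/2 = 11/6
t_3 = 1·11/6 + 1·4/3 = 19/6
t_4 = 1·19/6 + 1·11/6 = 5
t_5 = 1·5 + 1·19/6 = 49/6
t_6 = 1·49/6 + 1·5 = 79/6
t_7 = 1·79/6 + 1·49/6 = 64/3
t_8 = 1·64/3 + 1·79/6 = 69/2

69/2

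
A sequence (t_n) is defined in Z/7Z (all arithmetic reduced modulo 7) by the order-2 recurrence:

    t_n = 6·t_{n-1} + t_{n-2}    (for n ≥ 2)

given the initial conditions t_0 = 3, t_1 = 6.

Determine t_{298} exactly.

3

t_2 = 6·6 + 1·3 = 4
t_3 = 6·4 + 1·6 = 2
t_4 = 6·2 + 1·4 = 2
t_5 = 6·2 + 1·2 = 0
t_6 = 6·0 + 1·2 = 2
t_7 = 6·2 + 1·0 = 5
t_8 = 6·5 + 1·2 = 4
t_9 = 6·4 + 1·5 = 1
t_10 = 6·1 + 1·4 = 3
t_11 = 6·3 + 1·1 = 5
t_12 = 6·5 + 1·3 = 5
t_13 = 6·5 + 1·5 = 0
t_14 = 6·0 + 1·5 = 5
t_15 = 6·5 + 1·0 = 2
t_16 = 6·2 + 1·5 = 3
t_17 = 6·3 + 1·2 = 6
(t_16, t_17) = (3, 6) = (t_0, t_1), so the sequence has period 16.
298 ≡ 10 (mod 16), hence t_298 = t_10 = 3.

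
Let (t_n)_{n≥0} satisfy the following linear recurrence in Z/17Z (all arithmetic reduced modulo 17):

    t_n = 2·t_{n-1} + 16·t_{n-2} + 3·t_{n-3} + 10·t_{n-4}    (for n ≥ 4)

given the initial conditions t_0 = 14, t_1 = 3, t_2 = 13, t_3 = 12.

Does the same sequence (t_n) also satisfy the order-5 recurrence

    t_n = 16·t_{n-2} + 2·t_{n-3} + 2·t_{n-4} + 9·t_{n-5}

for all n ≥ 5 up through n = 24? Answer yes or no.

Terms t_0..t_24: 14, 3, 13, 12, 7, 3, 12, 9, 0, 6, 6, 11, 0, 16, 6, 4, 16, 2, 9, 2, 8, 10, 6, 12, 9
n=5: candidate gives 10, actual t_5 = 3 ✗

no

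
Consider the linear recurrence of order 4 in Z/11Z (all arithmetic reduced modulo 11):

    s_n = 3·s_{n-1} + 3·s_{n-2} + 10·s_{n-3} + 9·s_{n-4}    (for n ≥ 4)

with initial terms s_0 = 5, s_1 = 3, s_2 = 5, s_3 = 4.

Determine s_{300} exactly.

5

s_4 = 3·4 + 3·5 + 10·3 + 9·5 = 3
s_5 = 3·3 + 3·4 + 10·5 + 9·3 = 10
s_6 = 3·10 + 3·3 + 10·4 + 9·5 = 3
s_7 = 3·3 + 3·10 + 10·3 + 9·4 = 6
s_8 = 3·6 + 3·3 + 10·10 + 9·3 = 0
s_9 = 3·0 + 3·6 + 10·3 + 9·10 = 6
s_10 = 3·6 + 3·0 + 10·6 + 9·3 = 6
s_11 = 3·6 + 3·6 + 10·0 + 9·6 = 2
s_12 = 3·2 + 3·6 + 10·6 + 9·0 = 7
s_13 = 3·7 + 3·2 + 10·6 + 9·6 = 9
s_14 = 3·9 + 3·7 + 10·2 + 9·6 = 1
s_15 = 3·1 + 3·9 + 10·7 + 9·2 = 8
s_16 = 3·8 + 3·1 + 10·9 + 9·7 = 4
s_17 = 3·4 + 3·8 + 10·1 + 9·9 = 6
s_18 = 3·6 + 3·4 + 10·8 + 9·1 = 9
s_19 = 3·9 + 3·6 + 10·4 + 9·8 = 3
s_20 = 3·3 + 3·9 + 10·6 + 9·4 = 0
s_21 = 3·0 + 3·3 + 10·9 + 9·6 = 10
s_22 = 3·10 + 3·0 + 10·3 + 9·9 = 9
s_23 = 3·9 + 3·10 + 10·0 + 9·3 = 7
s_24 = 3·7 + 3·9 + 10·10 + 9·0 = 5
s_25 = 3·5 + 3·7 + 10·9 + 9·10 = 7
s_26 = 3·7 + 3·5 + 10·7 + 9·9 = 0
s_27 = 3·0 + 3·7 + 10·5 + 9·7 = 2
s_28 = 3·2 + 3·0 + 10·7 + 9·5 = 0
s_29 = 3·0 + 3·2 + 10·0 + 9·7 = 3
s_30 = 3·3 + 3·0 + 10·2 + 9·0 = 7
s_31 = 3·7 + 3·3 + 10·0 + 9·2 = 4
s_32 = 3·4 + 3·7 + 10·3 + 9·0 = 8
s_33 = 3·8 + 3·4 + 10·7 + 9·3 = 1
s_34 = 3·1 + 3·8 + 10·4 + 9·7 = 9
s_35 = 3·9 + 3·1 + 10·8 + 9·4 = 3
s_36 = 3·3 + 3·9 + 10·1 + 9·8 = 8
s_37 = 3·8 + 3·3 + 10·9 + 9·1 = 0
s_38 = 3·0 + 3·8 + 10·3 + 9·9 = 3
s_39 = 3·3 + 3·0 + 10·8 + 9·3 = 6
s_40 = 3·6 + 3·3 + 10·0 + 9·8 = 0
s_41 = 3·0 + 3·6 + 10·3 + 9·0 = 4
s_42 = 3·4 + 3·0 + 10·6 + 9·3 = 0
s_43 = 3·0 + 3·4 + 10·0 + 9·6 = 0
s_44 = 3·0 + 3·0 + 10·4 + 9·0 = 7
s_45 = 3·7 + 3·0 + 10·0 + 9·4 = 2
s_46 = 3·2 + 3·7 + 10·0 + 9·0 = 5
s_47 = 3·5 + 3·2 + 10·7 + 9·0 = 3
s_48 = 3·3 + 3·5 + 10·2 + 9·7 = 8
s_49 = 3·8 + 3·3 + 10·5 + 9·2 = 2
s_50 = 3·2 + 3·8 + 10·3 + 9·5 = 6
s_51 = 3·6 + 3·2 + 10·8 + 9·3 = 10
s_52 = 3·10 + 3·6 + 10·2 + 9·8 = 8
s_53 = 3·8 + 3·10 + 10·6 + 9·2 = 0
s_54 = 3·0 + 3·8 + 10·10 + 9·6 = 2
s_55 = 3·2 + 3·0 + 10·8 + 9·10 = 0
s_56 = 3·0 + 3·2 + 10·0 + 9·8 = 1
s_57 = 3·1 + 3·0 + 10·2 + 9·0 = 1
s_58 = 3·1 + 3·1 + 10·0 + 9·2 = 2
s_59 = 3·2 + 3·1 + 10·1 + 9·0 = 8
s_60 = 3·8 + 3·2 + 10·1 + 9·1 = 5
s_61 = 3·5 + 3·8 + 10·2 + 9·1 = 2
s_62 = 3·2 + 3·5 + 10·8 + 9·2 = 9
s_63 = 3·9 + 3·2 + 10·5 + 9·8 = 1
s_64 = 3·1 + 3·9 + 10·2 + 9·5 = 7
s_65 = 3·7 + 3·1 + 10·9 + 9·2 = 0
s_66 = 3·0 + 3·7 + 10·1 + 9·9 = 2
s_67 = 3·2 + 3·0 + 10·7 + 9·1 = 8
s_68 = 3·8 + 3·2 + 10·0 + 9·7 = 5
s_69 = 3·5 + 3·8 + 10·2 + 9·0 = 4
s_70 = 3·4 + 3·5 + 10·8 + 9·2 = 4
s_71 = 3·4 + 3·4 + 10·5 + 9·8 = 3
s_72 = 3·3 + 3·4 + 10·4 + 9·5 = 7
s_73 = 3·7 + 3·3 + 10·4 + 9·4 = 7
s_74 = 3·7 + 3·7 + 10·3 + 9·4 = 9
s_75 = 3·9 + 3·7 + 10·7 + 9·3 = 2
s_76 = 3·2 + 3·9 + 10·7 + 9·7 = 1
s_77 = 3·1 + 3·2 + 10·9 + 9·7 = 8
s_78 = 3·8 + 3·1 + 10·2 + 9·9 = 7
s_79 = 3·7 + 3·8 + 10·1 + 9·2 = 7
s_80 = 3·7 + 3·7 + 10·8 + 9·1 = 10
s_81 = 3·10 + 3·7 + 10·7 + 9·8 = 6
s_82 = 3·6 + 3·10 + 10·7 + 9·7 = 5
s_83 = 3·5 + 3·6 + 10·10 + 9·7 = 9
s_84 = 3·9 + 3·5 + 10·6 + 9·10 = 5
s_85 = 3·5 + 3·9 + 10·5 + 9·6 = 3
s_86 = 3·3 + 3·5 + 10·9 + 9·5 = 5
s_87 = 3·5 + 3·3 + 10·5 + 9·9 = 1
s_88 = 3·1 + 3·5 + 10·3 + 9·5 = 5
s_89 = 3·5 + 3·1 + 10·5 + 9·3 = 7
s_90 = 3·7 + 3·5 + 10·1 + 9·5 = 3
s_91 = 3·3 + 3·7 + 10·5 + 9·1 = 1
s_92 = 3·1 + 3·3 + 10·7 + 9·5 = 6
s_93 = 3·6 + 3·1 + 10·3 + 9·7 = 4
s_94 = 3·4 + 3·6 + 10·1 + 9·3 = 1
s_95 = 3·1 + 3·4 + 10·6 + 9·1 = 7
s_96 = 3·7 + 3·1 + 10·4 + 9·6 = 8
s_97 = 3·8 + 3·7 + 10·1 + 9·4 = 3
s_98 = 3·3 + 3·8 + 10·7 + 9·1 = 2
s_99 = 3·2 + 3·3 + 10·8 + 9·7 = 4
s_100 = 3·4 + 3·2 + 10·3 + 9·8 = 10
s_101 = 3·10 + 3·4 + 10·2 + 9·3 = 1
s_102 = 3·1 + 3·10 + 10·4 + 9·2 = 3
s_103 = 3·3 + 3·1 + 10·10 + 9·4 = 5
s_104 = 3·5 + 3·3 + 10·1 + 9·10 = 3
s_105 = 3·3 + 3·5 + 10·3 + 9·1 = 8
s_106 = 3·8 + 3·3 + 10·5 + 9·3 = 0
s_107 = 3·0 + 3·8 + 10·3 + 9·5 = 0
s_108 = 3·0 + 3·0 + 10·8 + 9·3 = 8
s_109 = 3·8 + 3·0 + 10·0 + 9·8 = 8
s_110 = 3·8 + 3·8 + 10·0 + 9·0 = 4
s_111 = 3·4 + 3·8 + 10·8 + 9·0 = 6
s_112 = 3·6 + 3·4 + 10·8 + 9·8 = 6
s_113 = 3·6 + 3·6 + 10·4 + 9·8 = 5
s_114 = 3·5 + 3·6 + 10·6 + 9·4 = 8
s_115 = 3·8 + 3·5 + 10·6 + 9·6 = 10
s_116 = 3·10 + 3·8 + 10·5 + 9·6 = 4
s_117 = 3·4 + 3·10 + 10·8 + 9·5 = 2
s_118 = 3·2 + 3·4 + 10·10 + 9·8 = 3
s_119 = 3·3 + 3·2 + 10·4 + 9·10 = 2
s_120 = 3·2 + 3·3 + 10·2 + 9·4 = 5
s_121 = 3·5 + 3·2 + 10·3 + 9·2 = 3
s_122 = 3·3 + 3·5 + 10·2 + 9·3 = 5
s_123 = 3·5 + 3·3 + 10·5 + 9·2 = 4
(s_120, s_121, s_122, s_123) = (5, 3, 5, 4) = (s_0, s_1, s_2, s_3), so the sequence has period 120.
300 ≡ 60 (mod 120), hence s_300 = s_60 = 5.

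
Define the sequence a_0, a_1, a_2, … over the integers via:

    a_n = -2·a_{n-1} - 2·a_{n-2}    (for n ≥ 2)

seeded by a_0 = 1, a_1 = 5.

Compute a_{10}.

-192

a_2 = -2·5 + -2·1 = -12
a_3 = -2·-12 + -2·5 = 14
a_4 = -2·14 + -2·-12 = -4
a_5 = -2·-4 + -2·14 = -20
a_6 = -2·-20 + -2·-4 = 48
a_7 = -2·48 + -2·-20 = -56
a_8 = -2·-56 + -2·48 = 16
a_9 = -2·16 + -2·-56 = 80
a_10 = -2·80 + -2·16 = -192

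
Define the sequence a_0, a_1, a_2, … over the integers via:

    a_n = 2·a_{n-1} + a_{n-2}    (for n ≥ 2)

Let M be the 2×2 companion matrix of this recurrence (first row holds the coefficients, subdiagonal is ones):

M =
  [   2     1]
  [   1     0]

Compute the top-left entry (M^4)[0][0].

(M^4)[0][0] is the top entry after applying M 4 times to the unit state (1, 0). Equivalently it is h_{5} for the auxiliary sequence (h_n) obeying the same recurrence with h_1 = 1 and h_i = 0 for 0 ≤ i < 1:
h_2 = 2·1 + 1·0 = 2
h_3 = 2·2 + 1·1 = 5
h_4 = 2·5 + 1·2 = 12
h_5 = 2·12 + 1·5 = 29

29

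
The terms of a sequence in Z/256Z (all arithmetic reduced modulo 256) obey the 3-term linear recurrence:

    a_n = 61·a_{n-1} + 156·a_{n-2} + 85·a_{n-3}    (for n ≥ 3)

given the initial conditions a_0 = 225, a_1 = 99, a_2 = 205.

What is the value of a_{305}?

a_3 = 61·205 + 156·99 + 85·225 = 226
a_4 = 61·226 + 156·205 + 85·99 = 165
a_5 = 61·165 + 156·226 + 85·205 = 26
a_6 = 61·26 + 156·165 + 85·226 = 200
a_7 = 61·200 + 156·26 + 85·165 = 73
a_8 = 61·73 + 156·200 + 85·26 = 231
Continuing the recurrence:
  a_9 = 239;  a_10 = 244;  a_11 = 123;  a_12 = 90;  a_13 = 106;  a_14 = 241
  a_15 = 231;  a_16 = 25;  a_17 = 190;  a_18 = 53;  a_19 = 182;  a_20 = 192
  a_21 = 65;  a_22 = 235;  a_23 = 91;  a_24 = 120;  a_25 = 19;  a_26 = 222
  a_27 = 82;  a_28 = 33;  a_29 = 139;  a_30 = 117;  a_31 = 138;  a_32 = 85
  a_33 = 50;  a_34 = 136;  a_35 = 25;  a_36 = 111;  a_37 = 215;  a_38 = 44
  a_39 = 91;  a_40 = 226;  a_41 = 234;  a_42 = 177;  a_43 = 207;  a_44 = 225
  a_45 = 134;  a_46 = 197;  a_47 = 78;  a_48 = 32;  a_49 = 145;  a_50 = 243
  a_51 = 227;  a_52 = 80;  a_53 = 19;  a_54 = 166;  a_55 = 178;  a_56 = 225
  a_57 = 51;  a_58 = 93;  a_59 = 242;  a_60 = 69;  a_61 = 202;  a_62 = 136
  a_63 = 105;  a_64 = 247;  a_65 = 255;  a_66 = 36;  a_67 = 251;  a_68 = 106
  a_69 = 42;  a_70 = 241;  a_71 = 55;  a_72 = 233;  a_73 = 14;  a_74 = 149
  a_75 = 102;  a_76 = 192;  a_77 = 97;  a_78 = 251;  a_79 = 171;  a_80 = 232
  a_81 = 211;  a_82 = 110;  a_83 = 210;  a_84 = 33;  a_85 = 91;  a_86 = 133
  a_87 = 26;  a_88 = 117;  a_89 = 226;  a_90 = 200;  a_91 = 57;  a_92 = 127
  a_93 = 103;  a_94 = 220;  a_95 = 91;  a_96 = 242;  a_97 = 42;  a_98 = 177
  a_99 = 31;  a_100 = 49;  a_101 = 86;  a_102 = 165;  a_103 = 254;  a_104 = 160
  a_105 = 177;  a_106 = 3;  a_107 = 179;  a_108 = 64;  a_109 = 83;  a_110 = 54
  a_111 = 178;  a_112 = 225;  a_113 = 3;  a_114 = 237;  a_115 = 2;  a_116 = 229
  a_117 = 122;  a_118 = 72;  a_119 = 137;  a_120 = 7;  a_121 = 15;  a_122 = 84
  a_123 = 123;  a_124 = 122;  a_125 = 234;  a_126 = 241;  a_127 = 135;  a_128 = 185
  a_129 = 94;  a_130 = 245;  a_131 = 22;  a_132 = 192;  a_133 = 129;  a_134 = 11
  a_135 = 251;  a_136 = 88;  a_137 = 147;  a_138 = 254;  a_139 = 82;  a_140 = 33
  a_141 = 43;  a_142 = 149;  a_143 = 170;  a_144 = 149;  a_145 = 146;  a_146 = 8
  a_147 = 89;  a_148 = 143;  a_149 = 247;  a_150 = 140;  a_151 = 91;  a_152 = 2
  a_153 = 106;  a_154 = 177;  a_155 = 111;  a_156 = 129;  a_157 = 38;  a_158 = 133
  a_159 = 174;  a_160 = 32;  a_161 = 209;  a_162 = 19;  a_163 = 131;  a_164 = 48
  a_165 = 147;  a_166 = 198;  a_167 = 178;  a_168 = 225;  a_169 = 211;  a_170 = 125
  a_171 = 18;  a_172 = 133;  a_173 = 42;  a_174 = 8;  a_175 = 169;  a_176 = 23
  a_177 = 31;  a_178 = 132;  a_179 = 251;  a_180 = 138;  a_181 = 170;  a_182 = 241
  a_183 = 215;  a_184 = 137;  a_185 = 174;  a_186 = 85;  a_187 = 198;  a_188 = 192
  a_189 = 161;  a_190 = 27;  a_191 = 75;  a_192 = 200;  a_193 = 83;  a_194 = 142
  a_195 = 210;  a_196 = 33;  a_197 = 251;  a_198 = 165;  a_199 = 58;  a_200 = 181
  a_201 = 66;  a_202 = 72;  a_203 = 121;  a_204 = 159;  a_205 = 135;  a_206 = 60
  a_207 = 91;  a_208 = 18;  a_209 = 170;  a_210 = 177;  a_211 = 191;  a_212 = 209
  a_213 = 246;  a_214 = 101;  a_215 = 94;  a_216 = 160;  a_217 = 241;  a_218 = 35
  a_219 = 83;  a_220 = 32;  a_221 = 211;  a_222 = 86;  a_223 = 178;  a_224 = 225
  a_225 = 163;  a_226 = 13;  a_227 = 34;  a_228 = 37;  a_229 = 218;  a_230 = 200
  a_231 = 201;  a_232 = 39;  a_233 = 47;  a_234 = 180;  a_235 = 123;  a_236 = 154
  a_237 = 106;  a_238 = 241;  a_239 = 39;  a_240 = 89;  a_241 = 254;  a_242 = 181
  a_243 = 118;  a_244 = 192;  a_245 = 193;  a_246 = 43;  a_247 = 155;  a_248 = 56
  a_249 = 19;  a_250 = 30;  a_251 = 82;  a_252 = 33;  a_253 = 203;  a_254 = 181
  a_255 = 202;  a_256 = 213;  a_257 = 242;  a_258 = 136;  a_259 = 153;  a_260 = 175
  a_261 = 23;  a_262 = 236;  a_263 = 91;  a_264 = 34;  a_265 = 234;  a_266 = 177
  a_267 = 15;  a_268 = 33;  a_269 = 198;  a_270 = 69;  a_271 = 14;  a_272 = 32
  a_273 = 17;  a_274 = 51;  a_275 = 35;  a_276 = 16;  a_277 = 19;  a_278 = 230
  a_279 = 178;  a_280 = 225;  a_281 = 115;  a_282 = 157;  a_283 = 50;  a_284 = 197
  a_285 = 138;  a_286 = 136;  a_287 = 233;  a_288 = 55;  a_289 = 63;  a_290 = 228
  a_291 = 251;  a_292 = 170;  a_293 = 42;  a_294 = 241;  a_295 = 119;  a_296 = 41
  a_297 = 78;  a_298 = 21;  a_299 = 38;  a_300 = 192;  a_301 = 225;  a_302 = 59
  a_303 = 235
a_304 = 61·235 + 156·59 + 85·225 = 168
a_305 = 61·168 + 156·235 + 85·59 = 211

211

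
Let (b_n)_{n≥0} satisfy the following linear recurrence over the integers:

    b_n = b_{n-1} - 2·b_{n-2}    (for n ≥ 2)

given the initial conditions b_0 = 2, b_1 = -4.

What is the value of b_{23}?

-10032

b_2 = 1·-4 + -2·2 = -8
b_3 = 1·-8 + -2·-4 = 0
b_4 = 1·0 + -2·-8 = 16
b_5 = 1·16 + -2·0 = 16
b_6 = 1·16 + -2·16 = -16
b_7 = 1·-16 + -2·16 = -48
b_8 = 1·-48 + -2·-16 = -16
b_9 = 1·-16 + -2·-48 = 80
b_10 = 1·80 + -2·-16 = 112
b_11 = 1·112 + -2·80 = -48
b_12 = 1·-48 + -2·112 = -272
b_13 = 1·-272 + -2·-48 = -176
b_14 = 1·-176 + -2·-272 = 368
b_15 = 1·368 + -2·-176 = 720
b_16 = 1·720 + -2·368 = -16
b_17 = 1·-16 + -2·720 = -1456
b_18 = 1·-1456 + -2·-16 = -1424
b_19 = 1·-1424 + -2·-1456 = 1488
b_20 = 1·1488 + -2·-1424 = 4336
b_21 = 1·4336 + -2·1488 = 1360
b_22 = 1·1360 + -2·4336 = -7312
b_23 = 1·-7312 + -2·1360 = -10032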